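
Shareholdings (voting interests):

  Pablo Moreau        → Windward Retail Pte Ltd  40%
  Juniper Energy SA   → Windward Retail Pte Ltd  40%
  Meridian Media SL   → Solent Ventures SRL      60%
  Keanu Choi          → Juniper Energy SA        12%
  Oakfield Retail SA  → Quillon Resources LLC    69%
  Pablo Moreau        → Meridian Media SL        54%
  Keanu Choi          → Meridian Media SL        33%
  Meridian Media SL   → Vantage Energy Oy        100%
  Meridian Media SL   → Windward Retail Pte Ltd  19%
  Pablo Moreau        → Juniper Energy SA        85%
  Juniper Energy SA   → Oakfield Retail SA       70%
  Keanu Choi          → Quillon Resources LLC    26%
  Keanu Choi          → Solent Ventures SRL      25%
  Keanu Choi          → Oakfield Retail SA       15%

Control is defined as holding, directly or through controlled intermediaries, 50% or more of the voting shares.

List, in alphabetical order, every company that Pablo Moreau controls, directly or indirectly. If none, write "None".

Pablo holds 85% of Juniper, so Pablo controls Juniper.
Pablo holds 54% of Meridian, so Pablo controls Meridian.
Meridian holds 100% of Vantage, so Pablo controls Vantage.
Juniper holds 70% of Oakfield, so Pablo controls Oakfield.
Oakfield holds 69% of Quillon, so Pablo controls Quillon.
Pablo and Meridian and Juniper together hold 40% + 19% + 40% = 99% of Windward, so Pablo controls Windward.
Meridian holds 60% of Solent, so Pablo controls Solent.

Juniper Energy SA, Meridian Media SL, Oakfield Retail SA, Quillon Resources LLC, Solent Ventures SRL, Vantage Energy Oy, Windward Retail Pte Ltd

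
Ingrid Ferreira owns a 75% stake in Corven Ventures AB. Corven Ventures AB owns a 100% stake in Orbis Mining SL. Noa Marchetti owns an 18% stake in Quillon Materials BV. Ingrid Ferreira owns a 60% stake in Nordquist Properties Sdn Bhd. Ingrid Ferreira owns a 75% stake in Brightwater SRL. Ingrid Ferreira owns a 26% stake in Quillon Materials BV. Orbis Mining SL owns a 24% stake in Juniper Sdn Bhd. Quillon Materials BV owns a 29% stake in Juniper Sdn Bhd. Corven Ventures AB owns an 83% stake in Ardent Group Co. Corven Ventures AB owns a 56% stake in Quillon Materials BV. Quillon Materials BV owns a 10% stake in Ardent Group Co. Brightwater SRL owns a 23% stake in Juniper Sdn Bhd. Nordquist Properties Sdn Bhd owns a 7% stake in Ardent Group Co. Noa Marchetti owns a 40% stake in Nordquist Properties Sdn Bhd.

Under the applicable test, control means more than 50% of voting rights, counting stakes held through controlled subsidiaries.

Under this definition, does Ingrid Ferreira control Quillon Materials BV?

Yes

Ingrid holds 75% of Corven, so Ingrid controls Corven.
Corven and Ingrid together hold 56% + 26% = 82% of Quillon, so Ingrid controls Quillon.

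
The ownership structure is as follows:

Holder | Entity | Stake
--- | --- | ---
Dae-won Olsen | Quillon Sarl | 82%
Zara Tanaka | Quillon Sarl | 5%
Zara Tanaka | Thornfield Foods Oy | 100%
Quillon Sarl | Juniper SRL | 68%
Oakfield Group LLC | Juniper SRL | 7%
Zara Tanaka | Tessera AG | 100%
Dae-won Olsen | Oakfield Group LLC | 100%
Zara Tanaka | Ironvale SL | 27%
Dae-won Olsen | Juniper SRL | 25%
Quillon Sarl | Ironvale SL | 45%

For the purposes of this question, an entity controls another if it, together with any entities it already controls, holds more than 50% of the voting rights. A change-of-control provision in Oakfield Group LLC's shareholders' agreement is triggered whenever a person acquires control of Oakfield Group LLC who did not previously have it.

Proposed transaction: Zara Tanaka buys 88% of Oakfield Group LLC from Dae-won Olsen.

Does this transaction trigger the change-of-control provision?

Yes

The purchase adds only to Zara's holdings (Dae-won's stake shrinks), so Zara is the only person who could newly come to control Oakfield.
Zara holds 100% of Thornfield, so Zara controls Thornfield.
Zara holds 100% of Tessera, so Zara controls Tessera.
Neither Zara nor any entity Zara controls holds any voting interest in Oakfield.
So before the transaction, Zara does not control Oakfield.
After the purchase, Zara holds 88% of Oakfield directly, and Dae-won's stake falls to 12%.
Zara holds 88% of Oakfield, so Zara controls Oakfield.
Zara did not control Oakfield before and does after, so the clause is triggered.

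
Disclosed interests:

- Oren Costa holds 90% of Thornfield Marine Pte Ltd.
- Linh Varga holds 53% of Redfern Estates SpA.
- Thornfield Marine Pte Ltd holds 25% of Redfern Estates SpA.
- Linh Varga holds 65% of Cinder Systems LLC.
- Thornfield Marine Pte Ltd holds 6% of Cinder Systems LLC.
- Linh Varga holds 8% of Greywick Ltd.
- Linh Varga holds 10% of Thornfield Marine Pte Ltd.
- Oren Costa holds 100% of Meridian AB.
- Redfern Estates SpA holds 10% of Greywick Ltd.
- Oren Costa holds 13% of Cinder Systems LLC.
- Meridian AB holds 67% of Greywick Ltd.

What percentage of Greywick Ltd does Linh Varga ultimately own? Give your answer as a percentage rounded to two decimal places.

13.55%

Linh reaches Greywick along 3 paths.
Via Redfern: 53% × 10% = 5.3%.
Via Thornfield → Redfern: 10% × 25% × 10% = 0.25%.
Direct stake: 8% = 8%.
Total: 5.3% + 0.25% + 8% = 13.55%.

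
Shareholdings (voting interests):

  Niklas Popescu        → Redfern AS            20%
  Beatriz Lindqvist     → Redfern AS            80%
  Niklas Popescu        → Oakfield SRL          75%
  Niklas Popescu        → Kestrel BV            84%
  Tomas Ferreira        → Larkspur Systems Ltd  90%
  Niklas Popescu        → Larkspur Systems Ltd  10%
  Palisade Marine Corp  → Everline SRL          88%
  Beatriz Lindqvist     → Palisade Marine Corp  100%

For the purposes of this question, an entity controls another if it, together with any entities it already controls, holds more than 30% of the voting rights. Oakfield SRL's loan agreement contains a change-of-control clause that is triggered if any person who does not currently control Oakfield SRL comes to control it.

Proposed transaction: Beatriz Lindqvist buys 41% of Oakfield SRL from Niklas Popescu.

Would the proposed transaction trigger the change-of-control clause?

The purchase adds only to Beatriz's holdings (Niklas's stake shrinks), so Beatriz is the only person who could newly come to control Oakfield.
Beatriz holds 100% of Palisade, so Beatriz controls Palisade.
Beatriz holds 80% of Redfern, so Beatriz controls Redfern.
Palisade holds 88% of Everline, so Beatriz controls Everline.
Neither Beatriz nor any entity Beatriz controls holds any voting interest in Oakfield.
So before the transaction, Beatriz does not control Oakfield.
After the purchase, Beatriz holds 41% of Oakfield directly, and Niklas's stake falls to 34%.
Beatriz holds 41% of Oakfield, so Beatriz controls Oakfield.
Beatriz did not control Oakfield before and does after, so the clause is triggered.

Yes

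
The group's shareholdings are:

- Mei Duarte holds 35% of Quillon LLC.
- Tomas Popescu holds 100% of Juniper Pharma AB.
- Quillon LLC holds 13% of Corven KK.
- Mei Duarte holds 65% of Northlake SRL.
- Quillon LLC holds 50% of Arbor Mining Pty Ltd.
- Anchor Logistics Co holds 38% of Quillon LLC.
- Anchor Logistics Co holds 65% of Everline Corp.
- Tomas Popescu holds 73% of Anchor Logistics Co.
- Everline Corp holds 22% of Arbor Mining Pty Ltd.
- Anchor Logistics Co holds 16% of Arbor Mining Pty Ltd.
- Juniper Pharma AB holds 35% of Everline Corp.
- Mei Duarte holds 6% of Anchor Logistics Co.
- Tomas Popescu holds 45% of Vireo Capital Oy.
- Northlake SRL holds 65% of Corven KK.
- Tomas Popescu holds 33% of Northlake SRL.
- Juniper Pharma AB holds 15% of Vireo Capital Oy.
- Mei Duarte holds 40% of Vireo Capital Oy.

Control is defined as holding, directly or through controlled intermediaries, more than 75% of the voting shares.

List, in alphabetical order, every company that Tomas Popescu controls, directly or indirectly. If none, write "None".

Tomas holds 100% of Juniper, so Tomas controls Juniper.
No other company's threshold is met.

Juniper Pharma AB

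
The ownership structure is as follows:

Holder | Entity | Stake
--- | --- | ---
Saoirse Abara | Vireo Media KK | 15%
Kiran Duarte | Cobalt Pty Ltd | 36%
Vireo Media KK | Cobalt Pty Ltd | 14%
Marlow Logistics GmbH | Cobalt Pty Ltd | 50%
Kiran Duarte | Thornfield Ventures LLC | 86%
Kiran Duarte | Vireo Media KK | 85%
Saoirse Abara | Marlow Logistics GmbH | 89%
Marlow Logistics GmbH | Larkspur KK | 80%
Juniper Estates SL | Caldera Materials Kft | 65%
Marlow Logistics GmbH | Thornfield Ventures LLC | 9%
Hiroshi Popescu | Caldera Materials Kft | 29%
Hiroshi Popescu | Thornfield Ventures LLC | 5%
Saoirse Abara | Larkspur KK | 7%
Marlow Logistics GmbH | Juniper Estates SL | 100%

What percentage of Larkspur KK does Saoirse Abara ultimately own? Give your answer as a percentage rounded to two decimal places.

Saoirse reaches Larkspur along 2 paths.
Via Marlow: 89% × 80% = 71.2%.
Direct stake: 7% = 7%.
Total: 71.2% + 7% = 78.2%.
Rounded: 78.20%.

78.20%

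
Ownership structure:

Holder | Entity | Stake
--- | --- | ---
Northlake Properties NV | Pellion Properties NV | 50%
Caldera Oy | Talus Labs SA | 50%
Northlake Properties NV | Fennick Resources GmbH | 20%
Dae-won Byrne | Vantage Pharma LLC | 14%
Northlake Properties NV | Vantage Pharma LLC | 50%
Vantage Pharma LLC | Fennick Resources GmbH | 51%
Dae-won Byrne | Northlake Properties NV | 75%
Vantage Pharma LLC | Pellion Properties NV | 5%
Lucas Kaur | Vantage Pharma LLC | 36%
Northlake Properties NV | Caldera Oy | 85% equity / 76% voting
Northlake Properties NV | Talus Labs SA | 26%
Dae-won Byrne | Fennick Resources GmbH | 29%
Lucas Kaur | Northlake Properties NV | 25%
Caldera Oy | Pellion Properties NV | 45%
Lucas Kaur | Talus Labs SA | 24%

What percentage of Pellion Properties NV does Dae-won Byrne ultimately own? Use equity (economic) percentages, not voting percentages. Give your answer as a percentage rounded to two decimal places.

68.76%

Dae-won reaches Pellion along 4 paths.
Via Northlake → Vantage: 75% × 50% × 5% = 1.875%.
Via Vantage: 14% × 5% = 0.7%.
Via Northlake → Caldera: 75% × 85% × 45% = 28.6875%.
Via Northlake: 75% × 50% = 37.5%.
Total: 1.875% + 0.7% + 28.6875% + 37.5% = 68.7625%.
Rounded: 68.76%.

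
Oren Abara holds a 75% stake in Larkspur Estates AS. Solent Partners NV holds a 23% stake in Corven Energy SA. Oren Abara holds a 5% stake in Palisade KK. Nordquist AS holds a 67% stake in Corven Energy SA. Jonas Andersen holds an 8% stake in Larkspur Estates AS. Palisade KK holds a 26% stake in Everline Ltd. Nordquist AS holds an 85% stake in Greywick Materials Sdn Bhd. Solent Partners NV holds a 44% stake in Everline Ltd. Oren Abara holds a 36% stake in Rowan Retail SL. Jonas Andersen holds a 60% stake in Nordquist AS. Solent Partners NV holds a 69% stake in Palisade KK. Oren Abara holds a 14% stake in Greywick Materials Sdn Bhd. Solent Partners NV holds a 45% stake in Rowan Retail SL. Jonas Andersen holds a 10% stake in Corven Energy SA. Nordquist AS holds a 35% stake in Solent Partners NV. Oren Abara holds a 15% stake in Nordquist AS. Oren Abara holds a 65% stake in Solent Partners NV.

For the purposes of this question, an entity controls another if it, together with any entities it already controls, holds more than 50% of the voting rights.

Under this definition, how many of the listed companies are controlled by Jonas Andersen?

Jonas holds 60% of Nordquist, so Jonas controls Nordquist.
Nordquist and Jonas together hold 67% + 10% = 77% of Corven, so Jonas controls Corven.
Nordquist holds 85% of Greywick, so Jonas controls Greywick.
No other company's threshold is met.
Jonas controls 3 companies.

3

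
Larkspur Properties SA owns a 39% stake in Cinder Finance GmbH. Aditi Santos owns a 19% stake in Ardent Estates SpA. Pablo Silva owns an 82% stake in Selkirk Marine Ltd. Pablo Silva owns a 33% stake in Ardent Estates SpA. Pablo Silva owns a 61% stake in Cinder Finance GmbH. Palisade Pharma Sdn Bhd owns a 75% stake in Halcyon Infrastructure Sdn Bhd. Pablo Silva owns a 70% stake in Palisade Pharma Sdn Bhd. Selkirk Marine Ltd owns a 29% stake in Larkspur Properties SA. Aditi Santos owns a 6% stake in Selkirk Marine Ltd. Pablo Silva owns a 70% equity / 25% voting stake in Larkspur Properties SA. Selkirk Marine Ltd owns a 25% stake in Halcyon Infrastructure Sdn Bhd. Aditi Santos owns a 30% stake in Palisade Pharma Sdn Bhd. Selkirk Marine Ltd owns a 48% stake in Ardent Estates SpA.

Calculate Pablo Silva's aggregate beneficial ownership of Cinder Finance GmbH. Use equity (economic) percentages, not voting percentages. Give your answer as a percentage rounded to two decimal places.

Pablo reaches Cinder along 3 paths.
Via Larkspur: 70% × 39% = 27.3%.
Via Selkirk → Larkspur: 82% × 29% × 39% = 9.2742%.
Direct stake: 61% = 61%.
Total: 27.3% + 9.2742% + 61% = 97.5742%.
Rounded: 97.57%.

97.57%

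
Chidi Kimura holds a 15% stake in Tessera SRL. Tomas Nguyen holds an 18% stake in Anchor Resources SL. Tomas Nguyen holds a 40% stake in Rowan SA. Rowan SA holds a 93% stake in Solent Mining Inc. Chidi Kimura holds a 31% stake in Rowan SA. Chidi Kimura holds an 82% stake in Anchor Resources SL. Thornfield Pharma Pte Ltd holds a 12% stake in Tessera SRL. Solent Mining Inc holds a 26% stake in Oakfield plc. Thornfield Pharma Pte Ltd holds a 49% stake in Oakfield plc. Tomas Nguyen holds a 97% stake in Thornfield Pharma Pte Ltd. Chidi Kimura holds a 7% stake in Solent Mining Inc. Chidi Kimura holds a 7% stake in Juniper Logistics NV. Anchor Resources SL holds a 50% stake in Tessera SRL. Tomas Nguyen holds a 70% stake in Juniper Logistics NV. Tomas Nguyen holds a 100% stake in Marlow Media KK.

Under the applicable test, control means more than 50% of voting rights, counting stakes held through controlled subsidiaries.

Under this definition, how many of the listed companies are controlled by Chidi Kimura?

Chidi holds 82% of Anchor, so Chidi controls Anchor.
Anchor and Chidi together hold 50% + 15% = 65% of Tessera, so Chidi controls Tessera.
No other company's threshold is met.
Chidi controls 2 companies.

2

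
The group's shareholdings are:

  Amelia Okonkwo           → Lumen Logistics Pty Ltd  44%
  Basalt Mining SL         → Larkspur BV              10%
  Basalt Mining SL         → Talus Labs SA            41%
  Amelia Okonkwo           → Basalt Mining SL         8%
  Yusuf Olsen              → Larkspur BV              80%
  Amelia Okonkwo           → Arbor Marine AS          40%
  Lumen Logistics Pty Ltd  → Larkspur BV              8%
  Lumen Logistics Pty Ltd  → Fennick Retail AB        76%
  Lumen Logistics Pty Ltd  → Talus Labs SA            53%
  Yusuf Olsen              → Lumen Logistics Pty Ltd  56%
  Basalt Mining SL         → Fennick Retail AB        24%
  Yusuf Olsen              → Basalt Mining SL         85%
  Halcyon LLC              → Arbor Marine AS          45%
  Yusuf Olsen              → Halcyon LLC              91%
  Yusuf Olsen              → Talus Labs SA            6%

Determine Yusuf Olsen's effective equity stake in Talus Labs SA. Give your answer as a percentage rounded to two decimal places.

Yusuf reaches Talus along 3 paths.
Direct stake: 6% = 6%.
Via Lumen: 56% × 53% = 29.68%.
Via Basalt: 85% × 41% = 34.85%.
Total: 6% + 29.68% + 34.85% = 70.53%.

70.53%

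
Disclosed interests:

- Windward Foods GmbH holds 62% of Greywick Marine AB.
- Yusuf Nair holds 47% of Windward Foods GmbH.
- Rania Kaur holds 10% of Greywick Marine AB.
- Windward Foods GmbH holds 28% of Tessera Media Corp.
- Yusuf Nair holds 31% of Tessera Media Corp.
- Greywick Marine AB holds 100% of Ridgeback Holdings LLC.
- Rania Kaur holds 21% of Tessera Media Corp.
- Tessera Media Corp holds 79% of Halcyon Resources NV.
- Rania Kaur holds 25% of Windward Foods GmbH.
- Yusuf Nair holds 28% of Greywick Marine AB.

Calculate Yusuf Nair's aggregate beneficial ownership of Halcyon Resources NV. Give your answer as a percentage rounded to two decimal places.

34.89%

Yusuf reaches Halcyon along 2 paths.
Via Tessera: 31% × 79% = 24.49%.
Via Windward → Tessera: 47% × 28% × 79% = 10.3964%.
Total: 24.49% + 10.3964% = 34.8864%.
Rounded: 34.89%.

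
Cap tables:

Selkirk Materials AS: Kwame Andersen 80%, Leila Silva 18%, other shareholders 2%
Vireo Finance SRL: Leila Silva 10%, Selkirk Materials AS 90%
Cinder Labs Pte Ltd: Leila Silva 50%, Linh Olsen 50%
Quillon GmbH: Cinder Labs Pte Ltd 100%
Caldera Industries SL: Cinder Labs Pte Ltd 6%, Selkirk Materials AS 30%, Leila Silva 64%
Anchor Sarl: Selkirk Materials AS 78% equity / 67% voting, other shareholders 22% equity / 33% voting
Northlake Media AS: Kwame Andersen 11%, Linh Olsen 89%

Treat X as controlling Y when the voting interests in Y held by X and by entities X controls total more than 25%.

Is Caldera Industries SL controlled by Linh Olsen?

Linh holds 50% of Cinder, so Linh controls Cinder.
Cinder holds 100% of Quillon, so Linh controls Quillon.
Linh holds 89% of Northlake, so Linh controls Northlake.
In Caldera, Linh's side holds only 6%, not > 25%.
So Linh does not control Caldera.

No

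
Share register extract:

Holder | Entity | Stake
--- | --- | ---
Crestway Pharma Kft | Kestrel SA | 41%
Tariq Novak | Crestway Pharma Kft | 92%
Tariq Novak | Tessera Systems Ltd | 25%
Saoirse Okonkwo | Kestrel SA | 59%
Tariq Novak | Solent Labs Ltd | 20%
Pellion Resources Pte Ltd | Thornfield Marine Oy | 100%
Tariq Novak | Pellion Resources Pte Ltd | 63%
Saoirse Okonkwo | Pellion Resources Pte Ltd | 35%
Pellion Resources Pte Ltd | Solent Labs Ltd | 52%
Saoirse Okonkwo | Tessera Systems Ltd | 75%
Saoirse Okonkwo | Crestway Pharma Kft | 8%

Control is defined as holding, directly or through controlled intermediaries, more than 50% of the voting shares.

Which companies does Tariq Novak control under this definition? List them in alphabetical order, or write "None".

Crestway Pharma Kft, Pellion Resources Pte Ltd, Solent Labs Ltd, Thornfield Marine Oy

Tariq holds 63% of Pellion, so Tariq controls Pellion.
Tariq holds 92% of Crestway, so Tariq controls Crestway.
Pellion and Tariq together hold 52% + 20% = 72% of Solent, so Tariq controls Solent.
Pellion holds 100% of Thornfield, so Tariq controls Thornfield.
No other company's threshold is met.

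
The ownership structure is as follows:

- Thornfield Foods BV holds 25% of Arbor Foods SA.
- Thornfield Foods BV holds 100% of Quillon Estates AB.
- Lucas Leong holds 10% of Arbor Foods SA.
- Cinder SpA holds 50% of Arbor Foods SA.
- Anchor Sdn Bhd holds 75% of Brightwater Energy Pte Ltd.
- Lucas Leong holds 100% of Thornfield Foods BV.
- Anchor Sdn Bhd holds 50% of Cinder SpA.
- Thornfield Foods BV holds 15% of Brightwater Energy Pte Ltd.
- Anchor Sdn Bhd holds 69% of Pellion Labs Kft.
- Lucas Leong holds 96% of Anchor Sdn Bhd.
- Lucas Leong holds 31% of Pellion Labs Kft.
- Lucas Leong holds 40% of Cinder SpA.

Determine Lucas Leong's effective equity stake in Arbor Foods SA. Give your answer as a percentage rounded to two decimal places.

Lucas reaches Arbor along 4 paths.
Direct stake: 10% = 10%.
Via Thornfield: 100% × 25% = 25%.
Via Anchor → Cinder: 96% × 50% × 50% = 24%.
Via Cinder: 40% × 50% = 20%.
Total: 10% + 25% + 24% + 20% = 79%.
Rounded: 79.00%.

79.00%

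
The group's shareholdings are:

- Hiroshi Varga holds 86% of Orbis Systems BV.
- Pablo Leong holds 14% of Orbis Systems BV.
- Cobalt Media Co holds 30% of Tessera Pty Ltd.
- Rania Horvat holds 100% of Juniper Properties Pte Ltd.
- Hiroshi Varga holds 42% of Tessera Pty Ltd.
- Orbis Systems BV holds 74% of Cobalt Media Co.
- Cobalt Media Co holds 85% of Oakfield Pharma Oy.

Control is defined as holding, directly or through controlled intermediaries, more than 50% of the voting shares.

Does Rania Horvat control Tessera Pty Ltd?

Rania holds 100% of Juniper, so Rania controls Juniper.
Neither Rania nor any entity Rania controls holds any voting interest in Tessera.
So Rania does not control Tessera.

No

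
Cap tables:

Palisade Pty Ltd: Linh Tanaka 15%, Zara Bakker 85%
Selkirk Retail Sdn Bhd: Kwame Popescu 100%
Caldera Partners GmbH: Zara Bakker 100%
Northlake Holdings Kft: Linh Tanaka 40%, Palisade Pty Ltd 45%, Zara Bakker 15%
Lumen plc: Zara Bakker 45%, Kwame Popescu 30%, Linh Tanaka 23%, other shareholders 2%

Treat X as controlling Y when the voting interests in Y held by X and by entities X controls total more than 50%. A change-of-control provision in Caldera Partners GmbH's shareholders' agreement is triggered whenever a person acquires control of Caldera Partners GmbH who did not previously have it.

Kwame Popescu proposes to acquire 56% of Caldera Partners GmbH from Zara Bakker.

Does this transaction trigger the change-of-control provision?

Yes

The purchase adds only to Kwame's holdings (Zara's stake shrinks), so Kwame is the only person who could newly come to control Caldera.
Kwame holds 100% of Selkirk, so Kwame controls Selkirk.
Neither Kwame nor any entity Kwame controls holds any voting interest in Caldera.
So before the transaction, Kwame does not control Caldera.
After the purchase, Kwame holds 56% of Caldera directly, and Zara's stake falls to 44%.
Kwame holds 56% of Caldera, so Kwame controls Caldera.
Kwame did not control Caldera before and does after, so the clause is triggered.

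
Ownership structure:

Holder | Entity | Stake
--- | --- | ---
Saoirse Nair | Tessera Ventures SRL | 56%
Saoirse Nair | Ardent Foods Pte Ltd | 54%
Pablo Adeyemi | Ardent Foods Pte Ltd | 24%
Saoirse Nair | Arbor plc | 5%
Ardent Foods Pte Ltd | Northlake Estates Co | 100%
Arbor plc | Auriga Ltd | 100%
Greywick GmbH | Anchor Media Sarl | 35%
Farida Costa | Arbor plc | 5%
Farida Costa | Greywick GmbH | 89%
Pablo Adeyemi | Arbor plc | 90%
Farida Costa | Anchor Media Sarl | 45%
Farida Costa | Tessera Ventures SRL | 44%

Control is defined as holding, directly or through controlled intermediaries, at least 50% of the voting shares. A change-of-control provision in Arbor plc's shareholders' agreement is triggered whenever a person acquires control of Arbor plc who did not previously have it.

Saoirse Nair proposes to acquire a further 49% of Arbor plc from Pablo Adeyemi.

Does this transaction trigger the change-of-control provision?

The purchase adds only to Saoirse's holdings (Pablo's stake shrinks), so Saoirse is the only person who could newly come to control Arbor.
Saoirse holds 54% of Ardent, so Saoirse controls Ardent.
Saoirse holds 56% of Tessera, so Saoirse controls Tessera.
Ardent holds 100% of Northlake, so Saoirse controls Northlake.
In Arbor, Saoirse's side holds only 5%, not ≥ 50%.
So before the transaction, Saoirse does not control Arbor.
After the purchase, Saoirse's direct stake in Arbor rises to 5% + 49% = 54%, and Pablo's stake falls to 41%.
Saoirse holds 54% of Arbor, so Saoirse controls Arbor.
Saoirse did not control Arbor before and does after, so the clause is triggered.

Yes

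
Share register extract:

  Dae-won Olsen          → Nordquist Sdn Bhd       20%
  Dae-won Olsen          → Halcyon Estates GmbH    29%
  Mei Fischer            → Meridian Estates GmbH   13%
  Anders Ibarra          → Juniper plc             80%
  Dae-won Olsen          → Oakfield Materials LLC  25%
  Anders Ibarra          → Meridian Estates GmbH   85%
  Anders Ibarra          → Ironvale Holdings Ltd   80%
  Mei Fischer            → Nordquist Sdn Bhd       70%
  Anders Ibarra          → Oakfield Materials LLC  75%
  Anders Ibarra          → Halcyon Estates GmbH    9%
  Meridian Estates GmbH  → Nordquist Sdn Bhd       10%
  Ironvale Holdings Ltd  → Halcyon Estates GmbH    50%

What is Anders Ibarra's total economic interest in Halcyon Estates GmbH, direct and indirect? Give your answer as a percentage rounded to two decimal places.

49.00%

Anders reaches Halcyon along 2 paths.
Direct stake: 9% = 9%.
Via Ironvale: 80% × 50% = 40%.
Total: 9% + 40% = 49%.
Rounded: 49.00%.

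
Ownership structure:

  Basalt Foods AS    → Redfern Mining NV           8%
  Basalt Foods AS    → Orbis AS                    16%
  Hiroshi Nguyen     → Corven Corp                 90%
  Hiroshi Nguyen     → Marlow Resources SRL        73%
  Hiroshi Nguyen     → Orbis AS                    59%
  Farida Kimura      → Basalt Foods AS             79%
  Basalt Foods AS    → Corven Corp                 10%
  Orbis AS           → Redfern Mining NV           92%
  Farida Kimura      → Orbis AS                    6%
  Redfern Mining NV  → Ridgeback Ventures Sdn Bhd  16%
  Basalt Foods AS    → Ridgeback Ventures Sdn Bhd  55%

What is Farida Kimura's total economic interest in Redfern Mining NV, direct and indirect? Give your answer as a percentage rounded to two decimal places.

Farida reaches Redfern along 3 paths.
Via Basalt → Orbis: 79% × 16% × 92% = 11.6288%.
Via Orbis: 6% × 92% = 5.52%.
Via Basalt: 79% × 8% = 6.32%.
Total: 11.6288% + 5.52% + 6.32% = 23.4688%.
Rounded: 23.47%.

23.47%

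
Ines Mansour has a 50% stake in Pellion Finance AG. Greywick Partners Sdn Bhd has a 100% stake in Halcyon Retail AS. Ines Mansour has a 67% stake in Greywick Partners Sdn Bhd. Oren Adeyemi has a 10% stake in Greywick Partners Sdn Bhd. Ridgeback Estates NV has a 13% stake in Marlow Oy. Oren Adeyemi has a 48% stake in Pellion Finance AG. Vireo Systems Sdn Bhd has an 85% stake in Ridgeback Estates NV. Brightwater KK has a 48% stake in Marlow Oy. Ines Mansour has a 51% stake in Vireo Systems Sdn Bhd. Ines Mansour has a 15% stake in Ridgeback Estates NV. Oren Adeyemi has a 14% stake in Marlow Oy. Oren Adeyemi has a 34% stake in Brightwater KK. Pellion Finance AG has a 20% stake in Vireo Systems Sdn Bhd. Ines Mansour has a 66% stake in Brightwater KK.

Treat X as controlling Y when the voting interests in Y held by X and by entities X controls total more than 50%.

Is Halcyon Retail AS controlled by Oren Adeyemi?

Oren's largest direct stake is 48% in Pellion, which does not meet the threshold, so Oren controls no company.
Neither Oren nor any entity Oren controls holds any voting interest in Halcyon.
So Oren does not control Halcyon.

No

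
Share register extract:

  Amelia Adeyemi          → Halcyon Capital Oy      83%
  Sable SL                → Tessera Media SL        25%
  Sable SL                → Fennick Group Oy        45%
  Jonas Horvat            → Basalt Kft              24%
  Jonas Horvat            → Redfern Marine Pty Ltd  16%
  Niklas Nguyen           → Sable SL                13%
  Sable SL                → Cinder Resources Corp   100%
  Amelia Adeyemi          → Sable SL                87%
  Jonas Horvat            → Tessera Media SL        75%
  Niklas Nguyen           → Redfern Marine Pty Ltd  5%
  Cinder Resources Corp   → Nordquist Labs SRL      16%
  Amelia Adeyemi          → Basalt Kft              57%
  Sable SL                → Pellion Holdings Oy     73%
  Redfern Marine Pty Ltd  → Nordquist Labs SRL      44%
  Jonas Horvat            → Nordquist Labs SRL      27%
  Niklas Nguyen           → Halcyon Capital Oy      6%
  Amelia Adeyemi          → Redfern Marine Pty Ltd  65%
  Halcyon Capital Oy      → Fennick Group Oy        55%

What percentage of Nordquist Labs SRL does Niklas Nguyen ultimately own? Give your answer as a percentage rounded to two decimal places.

Niklas reaches Nordquist along 2 paths.
Via Redfern: 5% × 44% = 2.2%.
Via Sable → Cinder: 13% × 100% × 16% = 2.08%.
Total: 2.2% + 2.08% = 4.28%.

4.28%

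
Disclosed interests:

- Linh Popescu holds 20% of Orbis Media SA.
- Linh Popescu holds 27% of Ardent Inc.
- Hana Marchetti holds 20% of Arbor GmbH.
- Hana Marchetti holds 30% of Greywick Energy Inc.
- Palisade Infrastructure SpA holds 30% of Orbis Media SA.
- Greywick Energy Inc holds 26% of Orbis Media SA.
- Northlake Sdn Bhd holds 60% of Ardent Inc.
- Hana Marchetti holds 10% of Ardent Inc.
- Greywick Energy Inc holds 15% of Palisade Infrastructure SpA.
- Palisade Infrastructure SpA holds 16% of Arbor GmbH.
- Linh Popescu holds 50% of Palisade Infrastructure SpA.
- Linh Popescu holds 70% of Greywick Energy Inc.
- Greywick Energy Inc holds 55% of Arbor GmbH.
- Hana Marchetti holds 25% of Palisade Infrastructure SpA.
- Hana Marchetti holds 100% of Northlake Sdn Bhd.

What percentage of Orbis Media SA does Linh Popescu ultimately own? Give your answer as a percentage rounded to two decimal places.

56.35%

Linh reaches Orbis along 4 paths.
Via Greywick: 70% × 26% = 18.2%.
Via Palisade: 50% × 30% = 15%.
Via Greywick → Palisade: 70% × 15% × 30% = 3.15%.
Direct stake: 20% = 20%.
Total: 18.2% + 15% + 3.15% + 20% = 56.35%.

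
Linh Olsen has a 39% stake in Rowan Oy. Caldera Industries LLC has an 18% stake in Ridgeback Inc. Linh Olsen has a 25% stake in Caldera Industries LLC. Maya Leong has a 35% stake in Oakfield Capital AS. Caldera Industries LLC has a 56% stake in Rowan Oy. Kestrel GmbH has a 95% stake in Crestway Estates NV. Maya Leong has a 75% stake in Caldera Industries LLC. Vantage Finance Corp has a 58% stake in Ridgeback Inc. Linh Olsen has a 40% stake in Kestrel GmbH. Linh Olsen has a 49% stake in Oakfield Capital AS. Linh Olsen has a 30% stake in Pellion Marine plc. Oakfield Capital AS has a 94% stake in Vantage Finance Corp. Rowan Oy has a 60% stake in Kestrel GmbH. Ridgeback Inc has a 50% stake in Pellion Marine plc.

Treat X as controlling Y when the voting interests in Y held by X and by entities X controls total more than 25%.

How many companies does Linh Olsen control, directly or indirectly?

7

Linh holds 49% of Oakfield, so Linh controls Oakfield.
Linh holds 39% of Rowan, so Linh controls Rowan.
Oakfield holds 94% of Vantage, so Linh controls Vantage.
Vantage holds 58% of Ridgeback, so Linh controls Ridgeback.
Rowan and Linh together hold 60% + 40% = 100% of Kestrel, so Linh controls Kestrel.
Kestrel holds 95% of Crestway, so Linh controls Crestway.
Linh and Ridgeback together hold 30% + 50% = 80% of Pellion, so Linh controls Pellion.
No other company's threshold is met.
Linh controls 7 companies.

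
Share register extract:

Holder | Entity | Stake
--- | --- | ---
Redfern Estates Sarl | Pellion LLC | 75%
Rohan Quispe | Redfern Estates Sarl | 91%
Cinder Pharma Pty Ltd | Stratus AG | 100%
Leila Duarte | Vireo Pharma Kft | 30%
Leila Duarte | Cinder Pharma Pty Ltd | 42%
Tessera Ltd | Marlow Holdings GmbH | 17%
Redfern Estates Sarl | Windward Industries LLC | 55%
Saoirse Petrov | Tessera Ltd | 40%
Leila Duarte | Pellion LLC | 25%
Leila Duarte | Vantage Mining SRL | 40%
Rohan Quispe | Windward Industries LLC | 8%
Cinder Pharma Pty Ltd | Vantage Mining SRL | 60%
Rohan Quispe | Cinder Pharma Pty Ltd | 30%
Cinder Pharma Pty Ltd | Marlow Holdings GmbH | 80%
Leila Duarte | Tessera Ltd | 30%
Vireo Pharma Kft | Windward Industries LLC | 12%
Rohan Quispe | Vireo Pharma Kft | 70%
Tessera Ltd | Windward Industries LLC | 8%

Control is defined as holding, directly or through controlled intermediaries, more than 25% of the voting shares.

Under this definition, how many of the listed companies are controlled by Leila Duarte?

6

Leila holds 30% of Tessera, so Leila controls Tessera.
Leila holds 42% of Cinder, so Leila controls Cinder.
Leila holds 30% of Vireo, so Leila controls Vireo.
Leila and Cinder together hold 40% + 60% = 100% of Vantage, so Leila controls Vantage.
Cinder holds 100% of Stratus, so Leila controls Stratus.
Tessera and Cinder together hold 17% + 80% = 97% of Marlow, so Leila controls Marlow.
No other company's threshold is met.
Leila controls 6 companies.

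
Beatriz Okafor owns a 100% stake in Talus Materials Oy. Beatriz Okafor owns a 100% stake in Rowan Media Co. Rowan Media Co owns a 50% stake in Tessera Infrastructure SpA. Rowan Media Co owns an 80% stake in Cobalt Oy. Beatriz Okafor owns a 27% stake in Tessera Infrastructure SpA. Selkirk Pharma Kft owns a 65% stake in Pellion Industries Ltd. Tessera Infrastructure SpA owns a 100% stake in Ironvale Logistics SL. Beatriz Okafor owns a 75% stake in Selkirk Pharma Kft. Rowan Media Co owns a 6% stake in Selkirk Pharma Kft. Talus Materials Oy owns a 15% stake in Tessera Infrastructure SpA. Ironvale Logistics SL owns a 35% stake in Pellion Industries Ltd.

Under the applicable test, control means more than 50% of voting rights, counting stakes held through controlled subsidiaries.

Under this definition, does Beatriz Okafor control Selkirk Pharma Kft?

Beatriz holds 100% of Rowan, so Beatriz controls Rowan.
Beatriz and Rowan together hold 75% + 6% = 81% of Selkirk, so Beatriz controls Selkirk.

Yes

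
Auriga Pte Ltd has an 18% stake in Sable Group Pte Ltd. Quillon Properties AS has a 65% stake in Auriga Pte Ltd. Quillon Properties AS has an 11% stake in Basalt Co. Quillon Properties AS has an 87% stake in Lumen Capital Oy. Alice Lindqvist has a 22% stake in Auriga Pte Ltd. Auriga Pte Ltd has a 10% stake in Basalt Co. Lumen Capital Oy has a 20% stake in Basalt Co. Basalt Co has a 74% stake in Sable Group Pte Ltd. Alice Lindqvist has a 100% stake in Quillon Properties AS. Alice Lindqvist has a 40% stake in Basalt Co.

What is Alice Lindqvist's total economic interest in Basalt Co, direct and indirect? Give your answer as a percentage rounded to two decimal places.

77.10%

Alice reaches Basalt along 5 paths.
Direct stake: 40% = 40%.
Via Auriga: 22% × 10% = 2.2%.
Via Quillon → Auriga: 100% × 65% × 10% = 6.5%.
Via Quillon → Lumen: 100% × 87% × 20% = 17.4%.
Via Quillon: 100% × 11% = 11%.
Total: 40% + 2.2% + 6.5% + 17.4% + 11% = 77.1%.
Rounded: 77.10%.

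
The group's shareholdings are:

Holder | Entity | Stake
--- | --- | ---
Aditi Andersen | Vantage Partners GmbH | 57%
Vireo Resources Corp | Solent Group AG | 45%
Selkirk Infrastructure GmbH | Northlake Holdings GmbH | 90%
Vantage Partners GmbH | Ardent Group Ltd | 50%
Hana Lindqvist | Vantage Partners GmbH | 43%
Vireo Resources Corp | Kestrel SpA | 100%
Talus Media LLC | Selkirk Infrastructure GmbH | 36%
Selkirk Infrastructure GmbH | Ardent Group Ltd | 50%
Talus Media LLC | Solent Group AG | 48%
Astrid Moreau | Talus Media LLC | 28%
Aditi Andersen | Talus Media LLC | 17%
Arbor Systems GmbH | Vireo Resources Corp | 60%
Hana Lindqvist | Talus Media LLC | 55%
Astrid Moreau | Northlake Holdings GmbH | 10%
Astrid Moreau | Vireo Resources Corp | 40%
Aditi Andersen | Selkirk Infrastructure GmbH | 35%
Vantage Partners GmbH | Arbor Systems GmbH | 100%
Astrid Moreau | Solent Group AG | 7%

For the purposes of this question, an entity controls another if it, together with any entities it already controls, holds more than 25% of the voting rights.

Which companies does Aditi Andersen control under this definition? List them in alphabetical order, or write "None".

Aditi holds 57% of Vantage, so Aditi controls Vantage.
Vantage holds 100% of Arbor, so Aditi controls Arbor.
Aditi holds 35% of Selkirk, so Aditi controls Selkirk.
Arbor holds 60% of Vireo, so Aditi controls Vireo.
Vireo holds 45% of Solent, so Aditi controls Solent.
Selkirk holds 90% of Northlake, so Aditi controls Northlake.
Vantage and Selkirk together hold 50% + 50% = 100% of Ardent, so Aditi controls Ardent.
Vireo holds 100% of Kestrel, so Aditi controls Kestrel.
No other company's threshold is met.

Arbor Systems GmbH, Ardent Group Ltd, Kestrel SpA, Northlake Holdings GmbH, Selkirk Infrastructure GmbH, Solent Group AG, Vantage Partners GmbH, Vireo Resources Corp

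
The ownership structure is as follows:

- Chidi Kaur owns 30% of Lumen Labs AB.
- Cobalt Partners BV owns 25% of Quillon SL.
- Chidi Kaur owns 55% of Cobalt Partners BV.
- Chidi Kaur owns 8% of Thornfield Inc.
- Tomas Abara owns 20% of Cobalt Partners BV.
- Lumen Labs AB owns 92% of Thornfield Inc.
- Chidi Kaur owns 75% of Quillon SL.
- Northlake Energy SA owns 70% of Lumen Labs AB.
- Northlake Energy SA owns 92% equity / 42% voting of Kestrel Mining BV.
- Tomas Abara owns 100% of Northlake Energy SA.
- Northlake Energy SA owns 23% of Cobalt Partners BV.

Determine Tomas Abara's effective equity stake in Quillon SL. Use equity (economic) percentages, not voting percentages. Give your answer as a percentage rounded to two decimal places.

Tomas reaches Quillon along 2 paths.
Via Cobalt: 20% × 25% = 5%.
Via Northlake → Cobalt: 100% × 23% × 25% = 5.75%.
Total: 5% + 5.75% = 10.75%.

10.75%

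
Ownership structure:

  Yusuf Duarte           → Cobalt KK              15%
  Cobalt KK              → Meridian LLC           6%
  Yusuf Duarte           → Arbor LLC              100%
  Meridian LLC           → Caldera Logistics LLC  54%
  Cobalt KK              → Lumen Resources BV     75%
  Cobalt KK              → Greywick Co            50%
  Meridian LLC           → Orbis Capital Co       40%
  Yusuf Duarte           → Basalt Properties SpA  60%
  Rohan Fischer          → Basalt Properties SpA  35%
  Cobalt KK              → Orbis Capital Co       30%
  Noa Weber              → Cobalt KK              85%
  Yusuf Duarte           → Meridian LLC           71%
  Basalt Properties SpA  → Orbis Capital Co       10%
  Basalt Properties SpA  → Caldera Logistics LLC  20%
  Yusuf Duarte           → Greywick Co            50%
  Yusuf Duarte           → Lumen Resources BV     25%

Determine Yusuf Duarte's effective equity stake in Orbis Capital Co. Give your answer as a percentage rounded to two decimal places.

Yusuf reaches Orbis along 4 paths.
Via Cobalt → Meridian: 15% × 6% × 40% = 0.36%.
Via Meridian: 71% × 40% = 28.4%.
Via Basalt: 60% × 10% = 6%.
Via Cobalt: 15% × 30% = 4.5%.
Total: 0.36% + 28.4% + 6% + 4.5% = 39.26%.

39.26%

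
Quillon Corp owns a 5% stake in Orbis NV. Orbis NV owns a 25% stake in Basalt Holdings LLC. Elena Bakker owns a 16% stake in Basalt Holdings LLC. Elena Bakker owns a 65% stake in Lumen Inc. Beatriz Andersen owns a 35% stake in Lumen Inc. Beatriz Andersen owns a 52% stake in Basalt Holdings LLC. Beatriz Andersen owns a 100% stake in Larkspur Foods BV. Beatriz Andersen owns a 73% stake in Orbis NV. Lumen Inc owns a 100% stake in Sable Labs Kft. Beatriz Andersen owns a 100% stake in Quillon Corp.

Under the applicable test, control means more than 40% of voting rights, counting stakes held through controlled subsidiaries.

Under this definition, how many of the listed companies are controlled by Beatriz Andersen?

4

Beatriz holds 100% of Quillon, so Beatriz controls Quillon.
Beatriz holds 100% of Larkspur, so Beatriz controls Larkspur.
Beatriz and Quillon together hold 73% + 5% = 78% of Orbis, so Beatriz controls Orbis.
Beatriz and Orbis together hold 52% + 25% = 77% of Basalt, so Beatriz controls Basalt.
No other company's threshold is met.
Beatriz controls 4 companies.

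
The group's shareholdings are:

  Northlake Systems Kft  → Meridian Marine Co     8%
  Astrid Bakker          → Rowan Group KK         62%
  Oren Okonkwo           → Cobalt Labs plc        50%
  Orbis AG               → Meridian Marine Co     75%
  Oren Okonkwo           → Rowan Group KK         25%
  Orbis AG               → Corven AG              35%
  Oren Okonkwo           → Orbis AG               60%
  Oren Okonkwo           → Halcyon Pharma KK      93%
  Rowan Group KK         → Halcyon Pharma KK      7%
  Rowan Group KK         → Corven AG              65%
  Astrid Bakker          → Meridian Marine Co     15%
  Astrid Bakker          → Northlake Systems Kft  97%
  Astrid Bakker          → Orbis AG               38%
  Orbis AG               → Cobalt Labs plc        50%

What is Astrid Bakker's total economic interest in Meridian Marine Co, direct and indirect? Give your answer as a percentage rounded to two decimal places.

51.26%

Astrid reaches Meridian along 3 paths.
Via Orbis: 38% × 75% = 28.5%.
Direct stake: 15% = 15%.
Via Northlake: 97% × 8% = 7.76%.
Total: 28.5% + 15% + 7.76% = 51.26%.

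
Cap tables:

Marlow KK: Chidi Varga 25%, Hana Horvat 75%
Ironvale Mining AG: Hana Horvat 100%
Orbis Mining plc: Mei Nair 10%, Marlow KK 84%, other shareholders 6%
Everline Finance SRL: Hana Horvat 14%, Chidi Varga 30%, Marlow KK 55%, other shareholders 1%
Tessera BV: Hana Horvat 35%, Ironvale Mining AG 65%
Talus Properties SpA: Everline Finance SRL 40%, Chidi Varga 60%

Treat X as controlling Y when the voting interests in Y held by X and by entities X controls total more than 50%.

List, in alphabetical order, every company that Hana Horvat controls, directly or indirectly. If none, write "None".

Hana holds 75% of Marlow, so Hana controls Marlow.
Hana holds 100% of Ironvale, so Hana controls Ironvale.
Marlow holds 84% of Orbis, so Hana controls Orbis.
Hana and Marlow together hold 14% + 55% = 69% of Everline, so Hana controls Everline.
Hana and Ironvale together hold 35% + 65% = 100% of Tessera, so Hana controls Tessera.
No other company's threshold is met.

Everline Finance SRL, Ironvale Mining AG, Marlow KK, Orbis Mining plc, Tessera BV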